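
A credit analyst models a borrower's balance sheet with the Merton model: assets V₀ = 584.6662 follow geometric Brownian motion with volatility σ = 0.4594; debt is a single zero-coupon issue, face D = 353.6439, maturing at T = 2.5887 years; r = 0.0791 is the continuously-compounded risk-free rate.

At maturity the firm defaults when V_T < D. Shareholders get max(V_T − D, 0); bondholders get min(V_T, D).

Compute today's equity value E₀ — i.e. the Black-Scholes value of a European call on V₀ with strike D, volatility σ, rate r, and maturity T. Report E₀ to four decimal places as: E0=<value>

E0=322.7660

d₁ = [ln(V₀/D) + (r + σ²/2)T] / (σ√T)
   = [ln(584.6662/353.6439) + (0.0791 + 0.5·0.4594²)·2.5887] / (0.4594·√2.5887)
   = [0.502751 + 0.477937] / 0.739149 = 1.326779
d₂ = d₁ − σ√T = 1.326779 − 0.739149 = 0.587630
N(d₁) = 0.907709,  N(d₂) = 0.721610,  e^(−rT) = 0.814838
E₀ = V₀·N(d₁) − D·e^(−rT)·N(d₂)
   = 584.6662·0.907709 − 353.6439·0.814838·0.721610 = 322.766015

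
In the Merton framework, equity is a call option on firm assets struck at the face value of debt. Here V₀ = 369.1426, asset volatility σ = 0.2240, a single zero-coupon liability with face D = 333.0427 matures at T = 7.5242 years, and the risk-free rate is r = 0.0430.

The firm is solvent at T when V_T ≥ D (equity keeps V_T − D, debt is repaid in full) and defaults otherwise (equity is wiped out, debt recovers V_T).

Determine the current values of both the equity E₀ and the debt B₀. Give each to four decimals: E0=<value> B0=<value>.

E0=153.9152 B0=215.2274

d₁ = [ln(V₀/D) + (r + σ²/2)T] / (σ√T)
   = [ln(369.1426/333.0427) + (0.0430 + 0.5·0.2240²)·7.5242] / (0.2240·√7.5242)
   = [0.102912 + 0.512308] / 0.614438 = 1.001273
d₂ = d₁ − σ√T = 1.001273 − 0.614438 = 0.386834
N(d₁) = 0.841652,  N(d₂) = 0.650561,  e^(−rT) = 0.723583
E₀ = V₀·N(d₁) − D·e^(−rT)·N(d₂)
   = 369.1426·0.841652 − 333.0427·0.723583·0.650561 = 153.915155
B₀ = V₀ − E₀ = 369.1426 − 153.915155 = 215.227445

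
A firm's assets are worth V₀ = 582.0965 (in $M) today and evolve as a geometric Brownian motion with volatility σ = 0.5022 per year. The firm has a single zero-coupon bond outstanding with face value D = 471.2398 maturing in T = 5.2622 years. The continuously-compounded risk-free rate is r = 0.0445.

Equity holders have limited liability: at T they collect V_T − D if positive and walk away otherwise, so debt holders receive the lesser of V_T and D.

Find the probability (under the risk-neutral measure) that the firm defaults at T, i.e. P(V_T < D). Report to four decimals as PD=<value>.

d₁ = [ln(V₀/D) + (r + σ²/2)T] / (σ√T)
   = [ln(582.0965/471.2398) + (0.0445 + 0.5·0.5022²)·5.2622] / (0.5022·√5.2622)
   = [0.211269 + 0.897744] / 1.152021 = 0.962668
d₂ = d₁ − σ√T = 0.962668 − 1.152021 = -0.189353
risk-neutral PD = N(−d₂) = N(0.189353) = 0.575092

PD=0.5751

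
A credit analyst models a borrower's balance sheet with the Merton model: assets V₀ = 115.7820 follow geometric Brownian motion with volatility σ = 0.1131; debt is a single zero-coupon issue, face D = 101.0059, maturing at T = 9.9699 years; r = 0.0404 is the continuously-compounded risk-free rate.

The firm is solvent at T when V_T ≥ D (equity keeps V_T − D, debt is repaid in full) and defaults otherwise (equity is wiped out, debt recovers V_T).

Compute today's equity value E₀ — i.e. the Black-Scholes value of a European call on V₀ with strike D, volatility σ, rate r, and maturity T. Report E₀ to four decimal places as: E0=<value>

E0=49.1576

d₁ = [ln(V₀/D) + (r + σ²/2)T] / (σ√T)
   = [ln(115.7820/101.0059) + (0.0404 + 0.5·0.1131²)·9.9699] / (0.1131·√9.9699)
   = [0.136530 + 0.466549] / 0.357115 = 1.688755
d₂ = d₁ − σ√T = 1.688755 − 0.357115 = 1.331640
N(d₁) = 0.954367,  N(d₂) = 0.908511,  e^(−rT) = 0.668456
E₀ = V₀·N(d₁) − D·e^(−rT)·N(d₂)
   = 115.7820·0.954367 − 101.0059·0.668456·0.908511 = 49.157623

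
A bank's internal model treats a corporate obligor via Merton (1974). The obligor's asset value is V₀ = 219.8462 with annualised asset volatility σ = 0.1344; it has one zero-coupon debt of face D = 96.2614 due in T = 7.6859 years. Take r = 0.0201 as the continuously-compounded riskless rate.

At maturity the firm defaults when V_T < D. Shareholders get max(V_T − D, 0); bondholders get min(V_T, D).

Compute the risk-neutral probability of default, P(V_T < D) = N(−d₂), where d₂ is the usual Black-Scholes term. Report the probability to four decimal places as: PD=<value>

PD=0.0072

d₁ = [ln(V₀/D) + (r + σ²/2)T] / (σ√T)
   = [ln(219.8462/96.2614) + (0.0201 + 0.5·0.1344²)·7.6859] / (0.1344·√7.6859)
   = [0.825861 + 0.223903] / 0.372603 = 2.817377
d₂ = d₁ − σ√T = 2.817377 − 0.372603 = 2.444774
risk-neutral PD = N(−d₂) = N(-2.444774) = 0.007247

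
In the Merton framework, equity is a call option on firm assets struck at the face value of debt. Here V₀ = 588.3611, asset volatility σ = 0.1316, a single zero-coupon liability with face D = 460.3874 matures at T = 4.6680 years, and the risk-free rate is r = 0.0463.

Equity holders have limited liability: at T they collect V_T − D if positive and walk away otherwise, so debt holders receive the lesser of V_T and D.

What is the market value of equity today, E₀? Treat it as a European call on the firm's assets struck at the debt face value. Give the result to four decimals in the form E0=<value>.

d₁ = [ln(V₀/D) + (r + σ²/2)T] / (σ√T)
   = [ln(588.3611/460.3874) + (0.0463 + 0.5·0.1316²)·4.6680] / (0.1316·√4.6680)
   = [0.245273 + 0.256550] / 0.284329 = 1.764935
d₂ = d₁ − σ√T = 1.764935 − 0.284329 = 1.480606
N(d₁) = 0.961213,  N(d₂) = 0.930644,  e^(−rT) = 0.805632
E₀ = V₀·N(d₁) − D·e^(−rT)·N(d₂)
   = 588.3611·0.961213 − 460.3874·0.805632·0.930644 = 220.361643

E0=220.3616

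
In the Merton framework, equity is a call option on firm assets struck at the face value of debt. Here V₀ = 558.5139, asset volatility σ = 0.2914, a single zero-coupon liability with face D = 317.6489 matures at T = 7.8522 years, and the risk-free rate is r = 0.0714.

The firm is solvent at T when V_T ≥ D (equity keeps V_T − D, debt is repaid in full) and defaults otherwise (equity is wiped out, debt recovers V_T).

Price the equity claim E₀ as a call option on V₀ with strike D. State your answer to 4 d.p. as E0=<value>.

E0=386.6241

d₁ = [ln(V₀/D) + (r + σ²/2)T] / (σ√T)
   = [ln(558.5139/317.6489) + (0.0714 + 0.5·0.2914²)·7.8522] / (0.2914·√7.8522)
   = [0.564333 + 0.894028] / 0.816555 = 1.785993
d₂ = d₁ − σ√T = 1.785993 − 0.816555 = 0.969438
N(d₁) = 0.962950,  N(d₂) = 0.833837,  e^(−rT) = 0.570840
E₀ = V₀·N(d₁) − D·e^(−rT)·N(d₂)
   = 558.5139·0.962950 − 317.6489·0.570840·0.833837 = 386.624101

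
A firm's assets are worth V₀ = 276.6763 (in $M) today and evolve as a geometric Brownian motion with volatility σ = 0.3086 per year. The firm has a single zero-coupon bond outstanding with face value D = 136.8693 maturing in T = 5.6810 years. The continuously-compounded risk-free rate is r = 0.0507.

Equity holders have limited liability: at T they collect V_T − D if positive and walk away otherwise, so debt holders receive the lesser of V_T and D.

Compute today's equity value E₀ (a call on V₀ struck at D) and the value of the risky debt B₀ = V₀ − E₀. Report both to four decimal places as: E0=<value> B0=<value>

d₁ = [ln(V₀/D) + (r + σ²/2)T] / (σ√T)
   = [ln(276.6763/136.8693) + (0.0507 + 0.5·0.3086²)·5.6810] / (0.3086·√5.6810)
   = [0.703822 + 0.558539] / 0.735543 = 1.716228
d₂ = d₁ − σ√T = 1.716228 − 0.735543 = 0.980685
N(d₁) = 0.956940,  N(d₂) = 0.836626,  e^(−rT) = 0.749742
E₀ = V₀·N(d₁) − D·e^(−rT)·N(d₂)
   = 276.6763·0.956940 − 136.8693·0.749742·0.836626 = 178.910871
B₀ = V₀ − E₀ = 276.6763 − 178.910871 = 97.765429

E0=178.9109 B0=97.7654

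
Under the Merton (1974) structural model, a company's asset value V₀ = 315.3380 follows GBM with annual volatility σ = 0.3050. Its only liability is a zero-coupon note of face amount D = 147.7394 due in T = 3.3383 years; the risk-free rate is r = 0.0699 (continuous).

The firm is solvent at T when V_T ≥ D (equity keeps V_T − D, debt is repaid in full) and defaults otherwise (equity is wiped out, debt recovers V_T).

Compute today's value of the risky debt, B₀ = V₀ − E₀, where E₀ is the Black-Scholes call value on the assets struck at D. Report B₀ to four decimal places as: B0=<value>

d₁ = [ln(V₀/D) + (r + σ²/2)T] / (σ√T)
   = [ln(315.3380/147.7394) + (0.0699 + 0.5·0.3050²)·3.3383] / (0.3050·√3.3383)
   = [0.758195 + 0.388620] / 0.557266 = 2.057931
d₂ = d₁ − σ√T = 2.057931 − 0.557266 = 1.500665
N(d₁) = 0.980202,  N(d₂) = 0.933279,  e^(−rT) = 0.791879
E₀ = V₀·N(d₁) − D·e^(−rT)·N(d₂)
   = 315.3380·0.980202 − 147.7394·0.791879·0.933279 = 199.908962
B₀ = V₀ − E₀ = 315.3380 − 199.908962 = 115.429038

B0=115.4290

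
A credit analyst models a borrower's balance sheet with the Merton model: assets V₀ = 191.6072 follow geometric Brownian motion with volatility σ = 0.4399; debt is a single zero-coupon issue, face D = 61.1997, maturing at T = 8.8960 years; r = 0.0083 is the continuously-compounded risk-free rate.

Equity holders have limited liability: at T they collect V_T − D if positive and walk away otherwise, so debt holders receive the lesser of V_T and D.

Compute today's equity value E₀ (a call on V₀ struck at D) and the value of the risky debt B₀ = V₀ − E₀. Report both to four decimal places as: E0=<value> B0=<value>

E0=146.2492 B0=45.3580

d₁ = [ln(V₀/D) + (r + σ²/2)T] / (σ√T)
   = [ln(191.6072/61.1997) + (0.0083 + 0.5·0.4399²)·8.8960] / (0.4399·√8.8960)
   = [1.141305 + 0.934578] / 1.312053 = 1.582164
d₂ = d₁ − σ√T = 1.582164 − 1.312053 = 0.270111
N(d₁) = 0.943194,  N(d₂) = 0.606463,  e^(−rT) = 0.928823
E₀ = V₀·N(d₁) − D·e^(−rT)·N(d₂)
   = 191.6072·0.943194 − 61.1997·0.928823·0.606463 = 146.249167
B₀ = V₀ − E₀ = 191.6072 − 146.249167 = 45.358033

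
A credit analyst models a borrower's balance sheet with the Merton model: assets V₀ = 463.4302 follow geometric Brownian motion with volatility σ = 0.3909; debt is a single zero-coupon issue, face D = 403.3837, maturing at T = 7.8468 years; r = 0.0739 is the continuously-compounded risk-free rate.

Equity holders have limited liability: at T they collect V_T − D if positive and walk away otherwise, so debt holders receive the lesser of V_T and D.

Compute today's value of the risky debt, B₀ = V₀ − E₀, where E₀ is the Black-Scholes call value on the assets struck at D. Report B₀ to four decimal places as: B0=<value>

d₁ = [ln(V₀/D) + (r + σ²/2)T] / (σ√T)
   = [ln(463.4302/403.3837) + (0.0739 + 0.5·0.3909²)·7.8468] / (0.3909·√7.8468)
   = [0.138768 + 1.179385] / 1.094995 = 1.203798
d₂ = d₁ − σ√T = 1.203798 − 1.094995 = 0.108804
N(d₁) = 0.885666,  N(d₂) = 0.543321,  e^(−rT) = 0.559966
E₀ = V₀·N(d₁) − D·e^(−rT)·N(d₂)
   = 463.4302·0.885666 − 403.3837·0.559966·0.543321 = 287.718433
B₀ = V₀ − E₀ = 463.4302 − 287.718433 = 175.711767

B0=175.7118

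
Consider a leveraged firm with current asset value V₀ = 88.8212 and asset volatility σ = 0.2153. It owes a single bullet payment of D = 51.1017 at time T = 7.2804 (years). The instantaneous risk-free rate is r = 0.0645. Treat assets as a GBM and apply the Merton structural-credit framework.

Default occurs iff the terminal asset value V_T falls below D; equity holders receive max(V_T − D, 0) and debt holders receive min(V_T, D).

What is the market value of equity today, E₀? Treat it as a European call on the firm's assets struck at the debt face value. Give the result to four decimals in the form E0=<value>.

E0=57.3423

d₁ = [ln(V₀/D) + (r + σ²/2)T] / (σ√T)
   = [ln(88.8212/51.1017) + (0.0645 + 0.5·0.2153²)·7.2804] / (0.2153·√7.2804)
   = [0.552808 + 0.638324] / 0.580927 = 2.050398
d₂ = d₁ − σ√T = 2.050398 − 0.580927 = 1.469470
N(d₁) = 0.979837,  N(d₂) = 0.929147,  e^(−rT) = 0.625261
E₀ = V₀·N(d₁) − D·e^(−rT)·N(d₂)
   = 88.8212·0.979837 − 51.1017·0.625261·0.929147 = 57.342280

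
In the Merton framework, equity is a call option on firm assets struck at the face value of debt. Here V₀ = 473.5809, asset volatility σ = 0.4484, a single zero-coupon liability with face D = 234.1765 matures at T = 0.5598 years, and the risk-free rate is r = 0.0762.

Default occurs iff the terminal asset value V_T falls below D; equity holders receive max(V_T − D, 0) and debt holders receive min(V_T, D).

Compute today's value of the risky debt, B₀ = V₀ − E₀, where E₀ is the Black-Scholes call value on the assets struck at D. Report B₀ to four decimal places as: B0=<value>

B0=223.9071

d₁ = [ln(V₀/D) + (r + σ²/2)T] / (σ√T)
   = [ln(473.5809/234.1765) + (0.0762 + 0.5·0.4484²)·0.5598] / (0.4484·√0.5598)
   = [0.704248 + 0.098934] / 0.335492 = 2.394042
d₂ = d₁ − σ√T = 2.394042 − 0.335492 = 2.058550
N(d₁) = 0.991668,  N(d₂) = 0.980231,  e^(−rT) = 0.958240
E₀ = V₀·N(d₁) − D·e^(−rT)·N(d₂)
   = 473.5809·0.991668 − 234.1765·0.958240·0.980231 = 249.673755
B₀ = V₀ − E₀ = 473.5809 − 249.673755 = 223.907145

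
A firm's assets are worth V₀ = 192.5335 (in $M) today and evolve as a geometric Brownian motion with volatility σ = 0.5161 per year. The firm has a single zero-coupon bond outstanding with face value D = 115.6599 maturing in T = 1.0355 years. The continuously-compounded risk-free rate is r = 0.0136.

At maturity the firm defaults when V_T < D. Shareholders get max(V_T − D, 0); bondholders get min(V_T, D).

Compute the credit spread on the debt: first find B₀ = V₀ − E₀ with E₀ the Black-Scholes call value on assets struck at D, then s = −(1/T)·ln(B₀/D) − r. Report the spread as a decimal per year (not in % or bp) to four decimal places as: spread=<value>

d₁ = [ln(V₀/D) + (r + σ²/2)T] / (σ√T)
   = [ln(192.5335/115.6599) + (0.0136 + 0.5·0.5161²)·1.0355] / (0.5161·√1.0355)
   = [0.509616 + 0.151990] / 0.525181 = 1.259769
d₂ = d₁ − σ√T = 1.259769 − 0.525181 = 0.734588
N(d₁) = 0.896124,  N(d₂) = 0.768705,  e^(−rT) = 0.986016
E₀ = V₀·N(d₁) − D·e^(−rT)·N(d₂)
   = 192.5335·0.896124 − 115.6599·0.986016·0.768705 = 84.868804
B₀ = V₀ − E₀ = 192.5335 − 84.868804 = 107.664696
spread = −(1/T)·ln(B₀/D) − r = −(1/1.0355)·ln(107.664696/115.6599) − 0.0136 = 0.05557649

spread=0.0556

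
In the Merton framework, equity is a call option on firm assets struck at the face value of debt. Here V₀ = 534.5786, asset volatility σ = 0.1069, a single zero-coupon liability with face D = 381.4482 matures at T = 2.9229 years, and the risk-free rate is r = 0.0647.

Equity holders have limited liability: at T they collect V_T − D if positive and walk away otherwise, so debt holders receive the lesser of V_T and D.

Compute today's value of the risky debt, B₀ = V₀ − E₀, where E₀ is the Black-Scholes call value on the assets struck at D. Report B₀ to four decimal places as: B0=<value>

B0=315.6792

d₁ = [ln(V₀/D) + (r + σ²/2)T] / (σ√T)
   = [ln(534.5786/381.4482) + (0.0647 + 0.5·0.1069²)·2.9229] / (0.1069·√2.9229)
   = [0.337504 + 0.205813] / 0.182761 = 2.972816
d₂ = d₁ − σ√T = 2.972816 − 0.182761 = 2.790054
N(d₁) = 0.998525,  N(d₂) = 0.997365,  e^(−rT) = 0.827694
E₀ = V₀·N(d₁) − D·e^(−rT)·N(d₂)
   = 534.5786·0.998525 − 381.4482·0.827694·0.997365 = 218.899368
B₀ = V₀ − E₀ = 534.5786 − 218.899368 = 315.679232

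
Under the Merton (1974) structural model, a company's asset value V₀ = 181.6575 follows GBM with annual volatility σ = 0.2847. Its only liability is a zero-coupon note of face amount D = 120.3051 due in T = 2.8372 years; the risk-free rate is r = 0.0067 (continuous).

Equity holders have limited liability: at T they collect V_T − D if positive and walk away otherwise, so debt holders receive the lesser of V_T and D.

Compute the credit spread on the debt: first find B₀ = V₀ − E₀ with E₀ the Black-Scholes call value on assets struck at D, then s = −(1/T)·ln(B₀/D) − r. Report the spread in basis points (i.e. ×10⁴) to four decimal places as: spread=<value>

spread=213.6458

d₁ = [ln(V₀/D) + (r + σ²/2)T] / (σ√T)
   = [ln(181.6575/120.3051) + (0.0067 + 0.5·0.2847²)·2.8372] / (0.2847·√2.8372)
   = [0.412092 + 0.133993] / 0.479548 = 1.138748
d₂ = d₁ − σ√T = 1.138748 − 0.479548 = 0.659199
N(d₁) = 0.872596,  N(d₂) = 0.745116,  e^(−rT) = 0.981170
E₀ = V₀·N(d₁) − D·e^(−rT)·N(d₂)
   = 181.6575·0.872596 − 120.3051·0.981170·0.745116 = 70.560223
B₀ = V₀ − E₀ = 181.6575 − 70.560223 = 111.097277
spread = −(1/T)·ln(B₀/D) − r = −(1/2.8372)·ln(111.097277/120.3051) − 0.0067 = 0.02136458
in basis points: 0.02136458 × 10⁴ = 213.6458 bp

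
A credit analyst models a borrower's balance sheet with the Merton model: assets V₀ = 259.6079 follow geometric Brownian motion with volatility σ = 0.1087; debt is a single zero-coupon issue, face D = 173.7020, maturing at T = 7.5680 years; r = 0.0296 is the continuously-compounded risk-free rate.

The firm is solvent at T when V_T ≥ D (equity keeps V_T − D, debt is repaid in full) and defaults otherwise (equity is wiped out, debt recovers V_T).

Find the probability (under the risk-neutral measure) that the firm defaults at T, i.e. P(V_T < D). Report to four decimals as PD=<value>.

d₁ = [ln(V₀/D) + (r + σ²/2)T] / (σ√T)
   = [ln(259.6079/173.7020) + (0.0296 + 0.5·0.1087²)·7.5680] / (0.1087·√7.5680)
   = [0.401831 + 0.268723] / 0.299034 = 2.242405
d₂ = d₁ − σ√T = 2.242405 − 0.299034 = 1.943371
risk-neutral PD = N(−d₂) = N(-1.943371) = 0.025986

PD=0.0260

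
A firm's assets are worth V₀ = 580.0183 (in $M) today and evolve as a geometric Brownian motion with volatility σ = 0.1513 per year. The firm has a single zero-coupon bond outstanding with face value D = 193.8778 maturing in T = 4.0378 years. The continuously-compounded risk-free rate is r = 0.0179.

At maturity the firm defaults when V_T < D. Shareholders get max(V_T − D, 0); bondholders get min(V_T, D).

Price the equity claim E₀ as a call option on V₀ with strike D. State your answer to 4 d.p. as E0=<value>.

E0=399.6603

d₁ = [ln(V₀/D) + (r + σ²/2)T] / (σ√T)
   = [ln(580.0183/193.8778) + (0.0179 + 0.5·0.1513²)·4.0378] / (0.1513·√4.0378)
   = [1.095832 + 0.118493] / 0.304026 = 3.994140
d₂ = d₁ − σ√T = 3.994140 − 0.304026 = 3.690114
N(d₁) = 0.999968,  N(d₂) = 0.999888,  e^(−rT) = 0.930274
E₀ = V₀·N(d₁) − D·e^(−rT)·N(d₂)
   = 580.0183·0.999968 − 193.8778·0.930274·0.999888 = 399.660299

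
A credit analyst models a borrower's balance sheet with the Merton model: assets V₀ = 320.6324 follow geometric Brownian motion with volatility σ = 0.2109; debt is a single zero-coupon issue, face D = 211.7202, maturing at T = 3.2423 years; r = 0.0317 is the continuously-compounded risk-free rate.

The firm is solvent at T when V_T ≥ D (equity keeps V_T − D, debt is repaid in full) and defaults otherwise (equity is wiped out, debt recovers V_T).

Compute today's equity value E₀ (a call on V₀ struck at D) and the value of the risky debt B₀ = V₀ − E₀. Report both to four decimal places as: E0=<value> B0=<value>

E0=133.2777 B0=187.3547

d₁ = [ln(V₀/D) + (r + σ²/2)T] / (σ√T)
   = [ln(320.6324/211.7202) + (0.0317 + 0.5·0.2109²)·3.2423] / (0.2109·√3.2423)
   = [0.415030 + 0.174888] / 0.379755 = 1.553417
d₂ = d₁ − σ√T = 1.553417 − 0.379755 = 1.173662
N(d₁) = 0.939838,  N(d₂) = 0.879735,  e^(−rT) = 0.902325
E₀ = V₀·N(d₁) − D·e^(−rT)·N(d₂)
   = 320.6324·0.939838 − 211.7202·0.902325·0.879735 = 133.277732
B₀ = V₀ − E₀ = 320.6324 − 133.277732 = 187.354668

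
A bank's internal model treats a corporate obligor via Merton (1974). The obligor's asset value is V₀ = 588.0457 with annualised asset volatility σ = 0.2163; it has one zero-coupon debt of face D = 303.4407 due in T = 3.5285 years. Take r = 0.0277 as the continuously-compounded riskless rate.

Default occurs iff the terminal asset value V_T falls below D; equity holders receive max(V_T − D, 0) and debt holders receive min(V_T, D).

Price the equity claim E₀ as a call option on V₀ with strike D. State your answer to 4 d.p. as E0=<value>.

d₁ = [ln(V₀/D) + (r + σ²/2)T] / (σ√T)
   = [ln(588.0457/303.4407) + (0.0277 + 0.5·0.2163²)·3.5285] / (0.2163·√3.5285)
   = [0.661618 + 0.180281] / 0.406304 = 2.072090
d₂ = d₁ − σ√T = 2.072090 − 0.406304 = 1.665786
N(d₁) = 0.980871,  N(d₂) = 0.952122,  e^(−rT) = 0.906885
E₀ = V₀·N(d₁) − D·e^(−rT)·N(d₂)
   = 588.0457·0.980871 − 303.4407·0.906885·0.952122 = 314.786753

E0=314.7868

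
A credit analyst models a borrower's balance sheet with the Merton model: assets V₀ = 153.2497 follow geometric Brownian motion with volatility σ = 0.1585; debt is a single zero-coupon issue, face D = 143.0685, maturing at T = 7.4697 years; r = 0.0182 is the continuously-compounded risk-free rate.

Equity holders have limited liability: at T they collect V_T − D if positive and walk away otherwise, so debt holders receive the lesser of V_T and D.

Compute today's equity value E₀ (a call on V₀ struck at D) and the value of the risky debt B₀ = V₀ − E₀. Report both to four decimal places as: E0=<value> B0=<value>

d₁ = [ln(V₀/D) + (r + σ²/2)T] / (σ√T)
   = [ln(153.2497/143.0685) + (0.0182 + 0.5·0.1585²)·7.4697] / (0.1585·√7.4697)
   = [0.068745 + 0.229776] / 0.433192 = 0.689120
d₂ = d₁ − σ√T = 0.689120 − 0.433192 = 0.255927
N(d₁) = 0.754626,  N(d₂) = 0.600997,  e^(−rT) = 0.872888
E₀ = V₀·N(d₁) − D·e^(−rT)·N(d₂)
   = 153.2497·0.754626 − 143.0685·0.872888·0.600997 = 40.592139
B₀ = V₀ − E₀ = 153.2497 − 40.592139 = 112.657561

E0=40.5921 B0=112.6576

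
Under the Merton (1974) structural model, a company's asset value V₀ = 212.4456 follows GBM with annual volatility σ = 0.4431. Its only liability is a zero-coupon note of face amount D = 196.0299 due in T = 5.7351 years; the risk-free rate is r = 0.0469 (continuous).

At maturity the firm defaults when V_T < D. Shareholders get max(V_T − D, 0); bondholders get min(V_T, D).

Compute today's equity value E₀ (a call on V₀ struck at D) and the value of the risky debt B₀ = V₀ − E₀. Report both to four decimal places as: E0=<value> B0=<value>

d₁ = [ln(V₀/D) + (r + σ²/2)T] / (σ√T)
   = [ln(212.4456/196.0299) + (0.0469 + 0.5·0.4431²)·5.7351] / (0.4431·√5.7351)
   = [0.080419 + 0.831984] / 1.061139 = 0.859834
d₂ = d₁ − σ√T = 0.859834 − 1.061139 = -0.201305
N(d₁) = 0.805060,  N(d₂) = 0.420230,  e^(−rT) = 0.764161
E₀ = V₀·N(d₁) − D·e^(−rT)·N(d₂)
   = 212.4456·0.805060 − 196.0299·0.764161·0.420230 = 108.081564
B₀ = V₀ − E₀ = 212.4456 − 108.081564 = 104.364036

E0=108.0816 B0=104.3640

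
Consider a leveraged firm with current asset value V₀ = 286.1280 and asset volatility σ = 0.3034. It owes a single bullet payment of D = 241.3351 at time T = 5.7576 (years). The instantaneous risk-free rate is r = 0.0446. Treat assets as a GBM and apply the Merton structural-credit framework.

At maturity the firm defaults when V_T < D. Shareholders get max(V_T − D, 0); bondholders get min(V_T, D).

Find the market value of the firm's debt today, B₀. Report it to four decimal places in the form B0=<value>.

d₁ = [ln(V₀/D) + (r + σ²/2)T] / (σ√T)
   = [ln(286.1280/241.3351) + (0.0446 + 0.5·0.3034²)·5.7576] / (0.3034·√5.7576)
   = [0.170253 + 0.521787] / 0.728008 = 0.950593
d₂ = d₁ − σ√T = 0.950593 − 0.728008 = 0.222585
N(d₁) = 0.829095,  N(d₂) = 0.588071,  e^(−rT) = 0.773531
E₀ = V₀·N(d₁) − D·e^(−rT)·N(d₂)
   = 286.1280·0.829095 − 241.3351·0.773531·0.588071 = 127.445952
B₀ = V₀ − E₀ = 286.1280 − 127.445952 = 158.682048

B0=158.6820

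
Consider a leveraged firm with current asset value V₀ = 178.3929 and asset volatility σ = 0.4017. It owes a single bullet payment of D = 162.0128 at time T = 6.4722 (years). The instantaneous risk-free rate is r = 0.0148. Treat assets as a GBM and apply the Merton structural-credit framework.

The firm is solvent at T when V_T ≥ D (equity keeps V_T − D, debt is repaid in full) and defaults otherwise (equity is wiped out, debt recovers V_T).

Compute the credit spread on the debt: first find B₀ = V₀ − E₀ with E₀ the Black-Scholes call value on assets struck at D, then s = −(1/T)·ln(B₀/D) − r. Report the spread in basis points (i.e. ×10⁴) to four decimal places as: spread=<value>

spread=625.7997

d₁ = [ln(V₀/D) + (r + σ²/2)T] / (σ√T)
   = [ln(178.3929/162.0128) + (0.0148 + 0.5·0.4017²)·6.4722] / (0.4017·√6.4722)
   = [0.096313 + 0.617975] / 1.021946 = 0.698949
d₂ = d₁ − σ√T = 0.698949 − 1.021946 = -0.322996
N(d₁) = 0.757708,  N(d₂) = 0.373349,  e^(−rT) = 0.908656
E₀ = V₀·N(d₁) − D·e^(−rT)·N(d₂)
   = 178.3929·0.757708 − 162.0128·0.908656·0.373349 = 80.207581
B₀ = V₀ − E₀ = 178.3929 − 80.207581 = 98.185319
spread = −(1/T)·ln(B₀/D) − r = −(1/6.4722)·ln(98.185319/162.0128) − 0.0148 = 0.06257997
in basis points: 0.06257997 × 10⁴ = 625.7997 bp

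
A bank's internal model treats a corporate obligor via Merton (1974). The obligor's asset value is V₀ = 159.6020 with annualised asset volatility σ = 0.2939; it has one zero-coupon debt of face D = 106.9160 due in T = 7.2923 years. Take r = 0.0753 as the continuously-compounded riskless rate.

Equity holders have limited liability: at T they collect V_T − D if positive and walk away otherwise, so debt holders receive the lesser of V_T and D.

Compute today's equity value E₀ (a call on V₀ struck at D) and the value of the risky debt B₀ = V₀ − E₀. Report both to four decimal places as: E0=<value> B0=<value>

d₁ = [ln(V₀/D) + (r + σ²/2)T] / (σ√T)
   = [ln(159.6020/106.9160) + (0.0753 + 0.5·0.2939²)·7.2923] / (0.2939·√7.2923)
   = [0.400640 + 0.864054] / 0.793655 = 1.593506
d₂ = d₁ − σ√T = 1.593506 − 0.793655 = 0.799851
N(d₁) = 0.944477,  N(d₂) = 0.788101,  e^(−rT) = 0.577463
E₀ = V₀·N(d₁) − D·e^(−rT)·N(d₂)
   = 159.6020·0.944477 − 106.9160·0.577463·0.788101 = 102.082919
B₀ = V₀ − E₀ = 159.6020 − 102.082919 = 57.519081

E0=102.0829 B0=57.5191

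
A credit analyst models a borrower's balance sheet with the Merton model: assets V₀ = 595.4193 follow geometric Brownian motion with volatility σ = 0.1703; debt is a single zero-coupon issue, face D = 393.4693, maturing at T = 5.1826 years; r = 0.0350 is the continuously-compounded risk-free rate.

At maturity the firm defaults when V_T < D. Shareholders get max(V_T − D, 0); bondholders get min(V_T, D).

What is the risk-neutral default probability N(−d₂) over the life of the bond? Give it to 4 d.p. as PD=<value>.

d₁ = [ln(V₀/D) + (r + σ²/2)T] / (σ√T)
   = [ln(595.4193/393.4693) + (0.0350 + 0.5·0.1703²)·5.1826] / (0.1703·√5.1826)
   = [0.414263 + 0.256544] / 0.387693 = 1.730251
d₂ = d₁ − σ√T = 1.730251 − 0.387693 = 1.342557
risk-neutral PD = N(−d₂) = N(-1.342557) = 0.089708

PD=0.0897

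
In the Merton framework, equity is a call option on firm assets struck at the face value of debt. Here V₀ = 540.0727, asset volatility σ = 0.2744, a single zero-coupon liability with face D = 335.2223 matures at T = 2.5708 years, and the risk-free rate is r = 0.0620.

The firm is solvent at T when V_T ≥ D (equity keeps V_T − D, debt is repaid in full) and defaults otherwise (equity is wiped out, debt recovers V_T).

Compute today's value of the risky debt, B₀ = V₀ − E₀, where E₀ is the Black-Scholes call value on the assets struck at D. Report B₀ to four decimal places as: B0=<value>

B0=280.2101

d₁ = [ln(V₀/D) + (r + σ²/2)T] / (σ√T)
   = [ln(540.0727/335.2223) + (0.0620 + 0.5·0.2744²)·2.5708] / (0.2744·√2.5708)
   = [0.476910 + 0.256174] / 0.439965 = 1.666232
d₂ = d₁ − σ√T = 1.666232 − 0.439965 = 1.226267
N(d₁) = 0.952166,  N(d₂) = 0.889951,  e^(−rT) = 0.852664
E₀ = V₀·N(d₁) − D·e^(−rT)·N(d₂)
   = 540.0727·0.952166 − 335.2223·0.852664·0.889951 = 259.862620
B₀ = V₀ − E₀ = 540.0727 − 259.862620 = 280.210080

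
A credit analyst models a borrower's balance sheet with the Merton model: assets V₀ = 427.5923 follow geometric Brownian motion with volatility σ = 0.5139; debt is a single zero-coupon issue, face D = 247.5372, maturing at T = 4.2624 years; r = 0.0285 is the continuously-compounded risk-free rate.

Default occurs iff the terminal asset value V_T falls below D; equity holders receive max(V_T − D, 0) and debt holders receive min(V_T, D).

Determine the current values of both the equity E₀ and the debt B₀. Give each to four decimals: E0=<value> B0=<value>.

E0=256.7311 B0=170.8612

d₁ = [ln(V₀/D) + (r + σ²/2)T] / (σ√T)
   = [ln(427.5923/247.5372) + (0.0285 + 0.5·0.5139²)·4.2624] / (0.5139·√4.2624)
   = [0.546609 + 0.684314] / 1.060976 = 1.160180
d₂ = d₁ − σ√T = 1.160180 − 1.060976 = 0.099203
N(d₁) = 0.877012,  N(d₂) = 0.539512,  e^(−rT) = 0.885610
E₀ = V₀·N(d₁) − D·e^(−rT)·N(d₂)
   = 427.5923·0.877012 − 247.5372·0.885610·0.539512 = 256.731135
B₀ = V₀ − E₀ = 427.5923 − 256.731135 = 170.861165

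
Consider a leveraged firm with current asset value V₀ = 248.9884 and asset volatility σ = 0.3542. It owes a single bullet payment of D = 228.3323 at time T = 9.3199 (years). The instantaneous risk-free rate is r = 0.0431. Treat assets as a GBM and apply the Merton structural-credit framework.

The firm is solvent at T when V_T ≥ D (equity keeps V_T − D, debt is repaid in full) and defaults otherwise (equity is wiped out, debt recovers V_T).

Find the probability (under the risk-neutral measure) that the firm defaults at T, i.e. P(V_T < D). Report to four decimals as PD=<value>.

d₁ = [ln(V₀/D) + (r + σ²/2)T] / (σ√T)
   = [ln(248.9884/228.3323) + (0.0431 + 0.5·0.3542²)·9.3199] / (0.3542·√9.3199)
   = [0.086604 + 0.986314] / 1.081320 = 0.992230
d₂ = d₁ − σ√T = 0.992230 − 1.081320 = -0.089090
risk-neutral PD = N(−d₂) = N(0.089090) = 0.535495

PD=0.5355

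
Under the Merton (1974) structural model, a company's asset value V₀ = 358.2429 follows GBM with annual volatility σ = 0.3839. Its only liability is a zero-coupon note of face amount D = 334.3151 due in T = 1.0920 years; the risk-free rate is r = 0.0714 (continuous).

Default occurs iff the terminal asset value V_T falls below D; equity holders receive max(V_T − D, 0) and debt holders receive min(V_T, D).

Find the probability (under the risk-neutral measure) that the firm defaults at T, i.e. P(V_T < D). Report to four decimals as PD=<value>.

d₁ = [ln(V₀/D) + (r + σ²/2)T] / (σ√T)
   = [ln(358.2429/334.3151) + (0.0714 + 0.5·0.3839²)·1.0920] / (0.3839·√1.0920)
   = [0.069127 + 0.158438] / 0.401171 = 0.567252
d₂ = d₁ − σ√T = 0.567252 − 0.401171 = 0.166081
risk-neutral PD = N(−d₂) = N(-0.166081) = 0.434046

PD=0.4340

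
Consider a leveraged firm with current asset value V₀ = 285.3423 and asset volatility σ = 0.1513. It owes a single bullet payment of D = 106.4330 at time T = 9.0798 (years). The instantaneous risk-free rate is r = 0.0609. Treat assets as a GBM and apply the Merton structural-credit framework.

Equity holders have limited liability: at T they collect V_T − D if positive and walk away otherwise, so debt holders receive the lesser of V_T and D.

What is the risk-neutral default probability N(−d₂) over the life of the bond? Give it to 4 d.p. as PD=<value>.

PD=0.0008

d₁ = [ln(V₀/D) + (r + σ²/2)T] / (σ√T)
   = [ln(285.3423/106.4330) + (0.0609 + 0.5·0.1513²)·9.0798] / (0.1513·√9.0798)
   = [0.986174 + 0.656886] / 0.455908 = 3.603929
d₂ = d₁ − σ√T = 3.603929 − 0.455908 = 3.148021
risk-neutral PD = N(−d₂) = N(-3.148021) = 0.000822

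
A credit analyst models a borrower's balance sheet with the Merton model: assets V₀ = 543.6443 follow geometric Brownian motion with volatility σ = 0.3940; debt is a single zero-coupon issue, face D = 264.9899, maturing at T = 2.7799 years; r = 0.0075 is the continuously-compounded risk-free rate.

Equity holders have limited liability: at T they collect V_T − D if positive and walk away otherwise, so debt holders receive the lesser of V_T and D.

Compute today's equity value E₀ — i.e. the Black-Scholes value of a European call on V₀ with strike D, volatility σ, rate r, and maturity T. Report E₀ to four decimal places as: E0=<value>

E0=299.6514

d₁ = [ln(V₀/D) + (r + σ²/2)T] / (σ√T)
   = [ln(543.6443/264.9899) + (0.0075 + 0.5·0.3940²)·2.7799] / (0.3940·√2.7799)
   = [0.718603 + 0.236620] / 0.656917 = 1.454099
d₂ = d₁ − σ√T = 1.454099 − 0.656917 = 0.797181
N(d₁) = 0.927041,  N(d₂) = 0.787327,  e^(−rT) = 0.979367
E₀ = V₀·N(d₁) − D·e^(−rT)·N(d₂)
   = 543.6443·0.927041 − 264.9899·0.979367·0.787327 = 299.651392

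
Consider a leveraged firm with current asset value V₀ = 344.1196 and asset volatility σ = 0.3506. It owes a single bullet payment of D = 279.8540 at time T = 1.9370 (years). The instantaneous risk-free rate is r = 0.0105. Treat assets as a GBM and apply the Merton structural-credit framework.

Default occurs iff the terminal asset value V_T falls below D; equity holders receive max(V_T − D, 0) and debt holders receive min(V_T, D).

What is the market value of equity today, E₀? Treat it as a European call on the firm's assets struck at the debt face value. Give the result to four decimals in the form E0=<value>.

d₁ = [ln(V₀/D) + (r + σ²/2)T] / (σ√T)
   = [ln(344.1196/279.8540) + (0.0105 + 0.5·0.3506²)·1.9370] / (0.3506·√1.9370)
   = [0.206721 + 0.139387] / 0.487952 = 0.709308
d₂ = d₁ − σ√T = 0.709308 − 0.487952 = 0.221357
N(d₁) = 0.760933,  N(d₂) = 0.587593,  e^(−rT) = 0.979867
E₀ = V₀·N(d₁) − D·e^(−rT)·N(d₂)
   = 344.1196·0.760933 − 279.8540·0.979867·0.587593 = 100.722630

E0=100.7226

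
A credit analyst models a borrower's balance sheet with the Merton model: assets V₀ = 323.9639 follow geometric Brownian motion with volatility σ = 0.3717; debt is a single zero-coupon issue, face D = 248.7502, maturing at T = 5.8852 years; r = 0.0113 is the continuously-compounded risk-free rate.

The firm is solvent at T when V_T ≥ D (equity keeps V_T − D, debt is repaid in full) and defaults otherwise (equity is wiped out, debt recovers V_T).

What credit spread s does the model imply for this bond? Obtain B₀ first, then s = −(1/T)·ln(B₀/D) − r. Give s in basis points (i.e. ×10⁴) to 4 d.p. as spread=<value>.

spread=479.0664

d₁ = [ln(V₀/D) + (r + σ²/2)T] / (σ√T)
   = [ln(323.9639/248.7502) + (0.0113 + 0.5·0.3717²)·5.8852] / (0.3717·√5.8852)
   = [0.264183 + 0.473055] / 0.901723 = 0.817588
d₂ = d₁ − σ√T = 0.817588 − 0.901723 = -0.084135
N(d₁) = 0.793204,  N(d₂) = 0.466475,  e^(−rT) = 0.935660
E₀ = V₀·N(d₁) − D·e^(−rT)·N(d₂)
   = 323.9639·0.793204 − 248.7502·0.935660·0.466475 = 148.399445
B₀ = V₀ − E₀ = 323.9639 − 148.399445 = 175.564455
spread = −(1/T)·ln(B₀/D) − r = −(1/5.8852)·ln(175.564455/248.7502) − 0.0113 = 0.04790664
in basis points: 0.04790664 × 10⁴ = 479.0664 bp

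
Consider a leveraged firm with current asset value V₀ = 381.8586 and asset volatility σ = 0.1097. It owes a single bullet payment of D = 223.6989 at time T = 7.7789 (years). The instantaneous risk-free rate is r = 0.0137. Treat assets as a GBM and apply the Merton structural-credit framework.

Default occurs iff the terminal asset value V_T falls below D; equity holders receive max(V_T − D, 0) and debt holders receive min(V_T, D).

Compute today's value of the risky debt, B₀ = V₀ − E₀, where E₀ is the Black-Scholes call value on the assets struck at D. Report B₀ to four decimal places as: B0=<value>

B0=200.5362

d₁ = [ln(V₀/D) + (r + σ²/2)T] / (σ√T)
   = [ln(381.8586/223.6989) + (0.0137 + 0.5·0.1097²)·7.7789] / (0.1097·√7.7789)
   = [0.534749 + 0.153377] / 0.305961 = 2.249067
d₂ = d₁ − σ√T = 2.249067 − 0.305961 = 1.943107
N(d₁) = 0.987746,  N(d₂) = 0.973998,  e^(−rT) = 0.898911
E₀ = V₀·N(d₁) − D·e^(−rT)·N(d₂)
   = 381.8586·0.987746 − 223.6989·0.898911·0.973998 = 181.322350
B₀ = V₀ − E₀ = 381.8586 − 181.322350 = 200.536250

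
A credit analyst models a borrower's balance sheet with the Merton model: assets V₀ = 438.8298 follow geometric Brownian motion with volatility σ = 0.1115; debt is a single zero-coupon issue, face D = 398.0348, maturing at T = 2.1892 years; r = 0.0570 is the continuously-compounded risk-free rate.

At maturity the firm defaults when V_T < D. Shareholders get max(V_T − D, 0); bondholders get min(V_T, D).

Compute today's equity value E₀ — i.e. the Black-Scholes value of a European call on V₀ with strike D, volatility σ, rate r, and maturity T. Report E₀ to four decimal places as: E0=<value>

d₁ = [ln(V₀/D) + (r + σ²/2)T] / (σ√T)
   = [ln(438.8298/398.0348) + (0.0570 + 0.5·0.1115²)·2.1892] / (0.1115·√2.1892)
   = [0.097572 + 0.138393] / 0.164975 = 1.430309
d₂ = d₁ − σ√T = 1.430309 − 0.164975 = 1.265334
N(d₁) = 0.923686,  N(d₂) = 0.897124,  e^(−rT) = 0.882687
E₀ = V₀·N(d₁) − D·e^(−rT)·N(d₂)
   = 438.8298·0.923686 − 398.0348·0.882687·0.897124 = 90.145043

E0=90.1450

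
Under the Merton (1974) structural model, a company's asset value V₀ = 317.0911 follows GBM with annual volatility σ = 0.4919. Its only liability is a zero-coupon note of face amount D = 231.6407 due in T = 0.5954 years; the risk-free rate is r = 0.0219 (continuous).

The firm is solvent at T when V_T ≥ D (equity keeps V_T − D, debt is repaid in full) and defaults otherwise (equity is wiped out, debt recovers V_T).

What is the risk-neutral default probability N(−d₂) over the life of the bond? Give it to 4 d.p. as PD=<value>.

d₁ = [ln(V₀/D) + (r + σ²/2)T] / (σ√T)
   = [ln(317.0911/231.6407) + (0.0219 + 0.5·0.4919²)·0.5954] / (0.4919·√0.5954)
   = [0.314002 + 0.085072] / 0.379561 = 1.051410
d₂ = d₁ − σ√T = 1.051410 − 0.379561 = 0.671850
risk-neutral PD = N(−d₂) = N(-0.671850) = 0.250840

PD=0.2508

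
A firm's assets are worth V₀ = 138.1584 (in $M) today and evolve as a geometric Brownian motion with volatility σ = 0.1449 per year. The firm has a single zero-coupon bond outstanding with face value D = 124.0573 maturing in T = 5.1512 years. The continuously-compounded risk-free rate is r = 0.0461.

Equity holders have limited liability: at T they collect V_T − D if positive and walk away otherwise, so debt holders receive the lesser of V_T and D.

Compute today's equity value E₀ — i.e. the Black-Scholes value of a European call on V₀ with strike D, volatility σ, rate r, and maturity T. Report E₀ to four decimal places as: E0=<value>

E0=43.1959

d₁ = [ln(V₀/D) + (r + σ²/2)T] / (σ√T)
   = [ln(138.1584/124.0573) + (0.0461 + 0.5·0.1449²)·5.1512] / (0.1449·√5.1512)
   = [0.107657 + 0.291548] / 0.328869 = 1.213873
d₂ = d₁ − σ√T = 1.213873 − 0.328869 = 0.885004
N(d₁) = 0.887602,  N(d₂) = 0.811923,  e^(−rT) = 0.788620
E₀ = V₀·N(d₁) − D·e^(−rT)·N(d₂)
   = 138.1584·0.887602 − 124.0573·0.788620·0.811923 = 43.195913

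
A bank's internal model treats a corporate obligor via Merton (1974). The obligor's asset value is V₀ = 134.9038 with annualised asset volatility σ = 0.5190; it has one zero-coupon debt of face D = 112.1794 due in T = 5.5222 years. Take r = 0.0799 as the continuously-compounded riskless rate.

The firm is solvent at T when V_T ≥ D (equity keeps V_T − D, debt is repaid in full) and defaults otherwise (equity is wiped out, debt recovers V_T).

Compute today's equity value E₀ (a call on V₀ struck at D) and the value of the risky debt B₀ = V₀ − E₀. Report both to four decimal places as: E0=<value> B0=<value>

E0=83.9667 B0=50.9371

d₁ = [ln(V₀/D) + (r + σ²/2)T] / (σ√T)
   = [ln(134.9038/112.1794) + (0.0799 + 0.5·0.5190²)·5.5222] / (0.5190·√5.5222)
   = [0.184463 + 1.184956] / 1.219617 = 1.122827
d₂ = d₁ − σ√T = 1.122827 − 1.219617 = -0.096790
N(d₁) = 0.869245,  N(d₂) = 0.461447,  e^(−rT) = 0.643249
E₀ = V₀·N(d₁) − D·e^(−rT)·N(d₂)
   = 134.9038·0.869245 − 112.1794·0.643249·0.461447 = 83.966741
B₀ = V₀ − E₀ = 134.9038 − 83.966741 = 50.937059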